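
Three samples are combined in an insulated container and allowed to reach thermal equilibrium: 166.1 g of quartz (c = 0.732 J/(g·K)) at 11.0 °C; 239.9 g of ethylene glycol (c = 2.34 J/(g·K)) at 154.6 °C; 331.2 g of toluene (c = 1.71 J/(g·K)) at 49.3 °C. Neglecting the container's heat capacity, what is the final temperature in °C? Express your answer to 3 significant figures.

T_f = 92.9 °C

Σ mᵢcᵢ(T − Tᵢ) = 0  ⇒  T = Σ mᵢcᵢTᵢ / Σ mᵢcᵢ
Σ mᵢcᵢ = 166.1×0.732 + 239.9×2.34 + 331.2×1.71 = 1249.3032
Σ mᵢcᵢTᵢ = 121.5852×11.0 + 561.366×154.6 + 566.352×49.3 = 116050
T = 116050 / 1249.3032 = 92.89 °C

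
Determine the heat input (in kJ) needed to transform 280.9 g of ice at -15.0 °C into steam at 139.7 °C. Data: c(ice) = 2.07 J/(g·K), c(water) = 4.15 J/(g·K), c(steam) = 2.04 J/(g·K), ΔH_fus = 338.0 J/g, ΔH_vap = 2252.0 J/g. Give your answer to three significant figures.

q = 876 kJ

q1 (heat ice -15.0→0.0 °C): 280.9 × 2.07 × 15.0 = 8722 J
q2 (melt at 0 °C): 280.9 × 338.0 = 94944 J
q3 (heat water 0.0→100.0 °C): 280.9 × 4.15 × 100.0 = 116574 J
q4 (vaporize at 100 °C): 280.9 × 2252.0 = 632587 J
q5 (heat steam 100.0→139.7 °C): 280.9 × 2.04 × 39.7 = 22750 J
Total: 8722 + 94944 + 116574 + 632587 + 22750 = 875577 J = 876 kJ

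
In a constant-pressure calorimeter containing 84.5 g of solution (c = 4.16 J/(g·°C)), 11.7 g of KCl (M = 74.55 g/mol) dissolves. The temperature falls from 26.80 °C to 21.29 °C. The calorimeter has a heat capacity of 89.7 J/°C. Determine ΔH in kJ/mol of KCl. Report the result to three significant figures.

ΔH = 15.5 kJ/mol

|ΔT| = |21.29 − 26.80| = 5.51 °C
|q_surr| = (84.5 × 4.16 + 89.7) × 5.51 = 441.22 × 5.51 = 2431 J
n(KCl) = 11.7 / 74.55 = 0.1569 mol
Temperature fell, so q_rxn = +|q_surr| = 2.431 kJ
ΔH = q_rxn / n = 15.49 kJ/mol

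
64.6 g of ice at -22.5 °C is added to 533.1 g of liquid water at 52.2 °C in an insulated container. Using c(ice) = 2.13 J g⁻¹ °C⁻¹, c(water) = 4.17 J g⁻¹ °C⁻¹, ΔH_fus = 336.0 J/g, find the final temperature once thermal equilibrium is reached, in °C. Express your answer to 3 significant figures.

Heat to bring ice to 0 °C and melt it: q₁ = 64.6×2.13×22.5 + 64.6×336.0 = 24802 J
Heat the water can supply cooling to 0 °C: 533.1×4.17×52.2 = 116042 J > q₁, so all ice melts.
Energy balance: 533.1×4.17×(52.2 − T) = 24802 + 64.6×4.17×(T − 0)
2223.027(52.2 − T) = 24802 + 269.382 T
116042 − 24802 = 2492.409 T
T = 91240 / 2492.409 = 36.61 °C

T_f = 36.6 °C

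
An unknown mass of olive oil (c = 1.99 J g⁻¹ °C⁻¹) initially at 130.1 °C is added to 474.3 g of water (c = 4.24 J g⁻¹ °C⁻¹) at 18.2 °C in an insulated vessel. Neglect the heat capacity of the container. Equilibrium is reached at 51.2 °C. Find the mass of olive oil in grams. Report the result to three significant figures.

q_gained = (474.3 × 4.24) × (51.2 − 18.2) = 66360 J
q_lost = m × 1.99 × (130.1 − 51.2) = 157.011 m
m = 66360 / 157.011 = 423 g

m = 423 g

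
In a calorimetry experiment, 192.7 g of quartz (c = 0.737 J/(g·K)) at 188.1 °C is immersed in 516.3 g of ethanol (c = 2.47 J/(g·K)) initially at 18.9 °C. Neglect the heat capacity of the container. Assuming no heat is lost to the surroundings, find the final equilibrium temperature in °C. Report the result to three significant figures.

T_f = 35.9 °C

Heat lost by quartz = heat gained by ethanol.
(192.7)(0.737)(188.1 − T) = (516.3)(2.47)(T − 18.9)
142.0199 (188.1 − T) = 1275.261 (T − 18.9)
26714 − 142.0199 T = 1275.261 T − 24102
50816 = 1417.2809 T
T = 35.85 °C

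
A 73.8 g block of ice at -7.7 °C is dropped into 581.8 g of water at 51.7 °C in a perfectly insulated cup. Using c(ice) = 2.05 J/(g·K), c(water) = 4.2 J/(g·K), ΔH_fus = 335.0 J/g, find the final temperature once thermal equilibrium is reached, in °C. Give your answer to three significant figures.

T_f = 36.5 °C

Heat to bring ice to 0 °C and melt it: q₁ = 73.8×2.05×7.7 + 73.8×335.0 = 25888 J
Heat the water can supply cooling to 0 °C: 581.8×4.2×51.7 = 126332 J > q₁, so all ice melts.
Energy balance: 581.8×4.2×(51.7 − T) = 25888 + 73.8×4.2×(T − 0)
2443.56(51.7 − T) = 25888 + 309.96 T
126332 − 25888 = 2753.52 T
T = 100444 / 2753.52 = 36.48 °C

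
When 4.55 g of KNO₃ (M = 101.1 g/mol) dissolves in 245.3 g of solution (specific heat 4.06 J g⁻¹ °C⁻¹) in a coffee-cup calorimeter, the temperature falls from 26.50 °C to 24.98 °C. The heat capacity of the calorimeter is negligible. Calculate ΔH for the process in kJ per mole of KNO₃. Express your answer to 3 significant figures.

ΔH = 33.6 kJ/mol

|ΔT| = |24.98 − 26.50| = 1.52 °C
|q_surr| = (245.3 × 4.06) × 1.52 = 995.918 × 1.52 = 1514 J
n(KNO₃) = 4.55 / 101.1 = 0.04500 mol
Temperature fell, so q_rxn = +|q_surr| = 1.514 kJ
ΔH = q_rxn / n = 33.64 kJ/mol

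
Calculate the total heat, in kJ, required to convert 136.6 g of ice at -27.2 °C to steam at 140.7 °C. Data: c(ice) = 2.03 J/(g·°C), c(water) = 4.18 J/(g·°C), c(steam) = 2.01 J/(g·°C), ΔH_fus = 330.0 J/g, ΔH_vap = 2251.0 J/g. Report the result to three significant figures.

q1 (heat ice -27.2→0.0 °C): 136.6 × 2.03 × 27.2 = 7543 J
q2 (melt at 0 °C): 136.6 × 330.0 = 45078 J
q3 (heat water 0.0→100.0 °C): 136.6 × 4.18 × 100.0 = 57099 J
q4 (vaporize at 100 °C): 136.6 × 2251.0 = 307487 J
q5 (heat steam 100.0→140.7 °C): 136.6 × 2.01 × 40.7 = 11175 J
Total: 7543 + 45078 + 57099 + 307487 + 11175 = 428382 J = 428 kJ

q = 428 kJ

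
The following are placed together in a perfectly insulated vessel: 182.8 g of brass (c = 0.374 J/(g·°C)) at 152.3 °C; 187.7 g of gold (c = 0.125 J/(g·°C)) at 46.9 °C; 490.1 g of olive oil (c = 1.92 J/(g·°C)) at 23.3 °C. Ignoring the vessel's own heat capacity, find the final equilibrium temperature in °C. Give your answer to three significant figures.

Σ mᵢcᵢ(T − Tᵢ) = 0  ⇒  T = Σ mᵢcᵢTᵢ / Σ mᵢcᵢ
Σ mᵢcᵢ = 182.8×0.374 + 187.7×0.125 + 490.1×1.92 = 1032.8217
Σ mᵢcᵢTᵢ = 68.3672×152.3 + 23.4625×46.9 + 940.992×23.3 = 33438
T = 33438 / 1032.8217 = 32.38 °C

T_f = 32.4 °C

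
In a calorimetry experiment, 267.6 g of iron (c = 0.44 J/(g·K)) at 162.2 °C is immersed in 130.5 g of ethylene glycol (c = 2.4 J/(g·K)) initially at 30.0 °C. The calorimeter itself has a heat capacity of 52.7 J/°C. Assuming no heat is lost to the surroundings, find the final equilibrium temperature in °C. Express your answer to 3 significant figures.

Heat lost by iron = heat gained by ethylene glycol + calorimeter.
(267.6)(0.44)(162.2 − T) = [(130.5)(2.4) + 52.7](T − 30.0)
117.744 (162.2 − T) = 365.9 (T − 30.0)
19098 − 117.744 T = 365.9 T − 10977
30075 = 483.644 T
T = 62.18 °C

T_f = 62.2 °C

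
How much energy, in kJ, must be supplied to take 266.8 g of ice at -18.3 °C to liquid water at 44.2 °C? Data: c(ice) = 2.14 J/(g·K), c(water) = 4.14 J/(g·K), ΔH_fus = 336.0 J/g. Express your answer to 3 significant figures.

q1 (heat ice -18.3→0.0 °C): 266.8 × 2.14 × 18.3 = 10448 J
q2 (melt at 0 °C): 266.8 × 336.0 = 89645 J
q3 (heat water 0.0→44.2 °C): 266.8 × 4.14 × 44.2 = 48821 J
Total: 10448 + 89645 + 48821 = 148914 J = 149 kJ

q = 149 kJ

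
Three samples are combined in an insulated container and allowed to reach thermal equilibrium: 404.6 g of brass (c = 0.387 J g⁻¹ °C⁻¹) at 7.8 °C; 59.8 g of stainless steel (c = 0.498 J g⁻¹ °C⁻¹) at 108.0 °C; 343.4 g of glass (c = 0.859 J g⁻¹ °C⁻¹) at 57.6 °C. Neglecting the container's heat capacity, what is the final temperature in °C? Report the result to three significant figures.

T_f = 44.5 °C

Σ mᵢcᵢ(T − Tᵢ) = 0  ⇒  T = Σ mᵢcᵢTᵢ / Σ mᵢcᵢ
Σ mᵢcᵢ = 404.6×0.387 + 59.8×0.498 + 343.4×0.859 = 481.3412
Σ mᵢcᵢTᵢ = 156.5802×7.8 + 29.7804×108.0 + 294.9806×57.6 = 21428
T = 21428 / 481.3412 = 44.52 °C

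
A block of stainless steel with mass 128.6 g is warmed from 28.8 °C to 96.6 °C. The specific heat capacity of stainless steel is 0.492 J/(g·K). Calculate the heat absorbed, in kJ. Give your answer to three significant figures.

q = 4.29 kJ

q = m c ΔT = 128.6 × 0.492 × (96.6 − 28.8)
q = 128.6 × 0.492 × 67.8 = 4290 J = 4.29 kJ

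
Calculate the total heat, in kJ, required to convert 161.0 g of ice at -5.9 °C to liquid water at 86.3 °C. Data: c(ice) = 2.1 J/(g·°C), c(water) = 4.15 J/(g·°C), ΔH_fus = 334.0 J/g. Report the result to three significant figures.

q1 (heat ice -5.9→0.0 °C): 161.0 × 2.1 × 5.9 = 1995 J
q2 (melt at 0 °C): 161.0 × 334.0 = 53774 J
q3 (heat water 0.0→86.3 °C): 161.0 × 4.15 × 86.3 = 57661 J
Total: 1995 + 53774 + 57661 = 113430 J = 113 kJ

q = 113 kJ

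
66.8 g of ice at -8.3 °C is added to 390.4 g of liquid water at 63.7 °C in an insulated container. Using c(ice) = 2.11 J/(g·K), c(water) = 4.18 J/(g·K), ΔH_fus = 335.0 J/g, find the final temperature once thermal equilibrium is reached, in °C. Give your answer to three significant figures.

T_f = 42.1 °C

Heat to bring ice to 0 °C and melt it: q₁ = 66.8×2.11×8.3 + 66.8×335.0 = 23548 J
Heat the water can supply cooling to 0 °C: 390.4×4.18×63.7 = 103950 J > q₁, so all ice melts.
Energy balance: 390.4×4.18×(63.7 − T) = 23548 + 66.8×4.18×(T − 0)
1631.872(63.7 − T) = 23548 + 279.224 T
103950 − 23548 = 1911.096 T
T = 80402 / 1911.096 = 42.07 °C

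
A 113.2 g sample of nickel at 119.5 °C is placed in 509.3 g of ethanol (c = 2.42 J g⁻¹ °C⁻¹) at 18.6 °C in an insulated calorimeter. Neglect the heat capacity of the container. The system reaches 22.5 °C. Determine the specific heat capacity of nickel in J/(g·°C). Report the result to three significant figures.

q_gained = (509.3 × 2.42) × (22.5 − 18.6) = 4807 J
q_lost = 113.2 × c × (119.5 − 22.5) = 10980.4 c
Set equal: c = 4807 / 10980.4 = 0.438 J/(g·°C)

c = 0.438 J/(g·°C)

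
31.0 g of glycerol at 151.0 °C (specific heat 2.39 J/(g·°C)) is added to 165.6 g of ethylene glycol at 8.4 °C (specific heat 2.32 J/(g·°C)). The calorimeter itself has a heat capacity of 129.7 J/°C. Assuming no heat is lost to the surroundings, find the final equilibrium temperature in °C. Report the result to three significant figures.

Heat lost by glycerol = heat gained by ethylene glycol + calorimeter.
(31.0)(2.39)(151.0 − T) = [(165.6)(2.32) + 129.7](T − 8.4)
74.09 (151.0 − T) = 513.892 (T − 8.4)
11188 − 74.09 T = 513.892 T − 4316.7
15504.7 = 587.982 T
T = 26.37 °C

T_f = 26.4 °C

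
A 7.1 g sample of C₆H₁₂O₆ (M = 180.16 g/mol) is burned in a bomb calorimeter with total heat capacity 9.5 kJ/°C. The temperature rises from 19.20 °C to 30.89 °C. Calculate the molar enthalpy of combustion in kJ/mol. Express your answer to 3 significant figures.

ΔT = 30.89 − 19.20 = 11.69 °C
q_cal = C_cal × ΔT = 9.5 × 11.69 = 111.055 kJ
n = 7.1 / 180.16 = 0.03941 mol
q_rxn = −q_cal = -111.055 kJ
ΔH = -111.055 / 0.03941 = -2818 kJ/mol

ΔH = -2820 kJ/mol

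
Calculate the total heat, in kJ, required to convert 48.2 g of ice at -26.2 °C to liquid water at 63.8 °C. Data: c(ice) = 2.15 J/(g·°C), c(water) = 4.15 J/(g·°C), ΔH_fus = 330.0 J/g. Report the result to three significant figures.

q1 (heat ice -26.2→0.0 °C): 48.2 × 2.15 × 26.2 = 2715 J
q2 (melt at 0 °C): 48.2 × 330.0 = 15906 J
q3 (heat water 0.0→63.8 °C): 48.2 × 4.15 × 63.8 = 12762 J
Total: 2715 + 15906 + 12762 = 31383 J = 31.4 kJ

q = 31.4 kJ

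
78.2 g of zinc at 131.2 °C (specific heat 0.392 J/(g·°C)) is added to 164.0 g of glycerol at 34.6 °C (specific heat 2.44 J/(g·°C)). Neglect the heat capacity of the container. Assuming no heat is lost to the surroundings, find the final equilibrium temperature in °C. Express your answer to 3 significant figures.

Heat lost by zinc = heat gained by glycerol.
(78.2)(0.392)(131.2 − T) = (164.0)(2.44)(T − 34.6)
30.6544 (131.2 − T) = 400.16 (T − 34.6)
4021.9 − 30.6544 T = 400.16 T − 13846
17867.9 = 430.8144 T
T = 41.47 °C

T_f = 41.5 °C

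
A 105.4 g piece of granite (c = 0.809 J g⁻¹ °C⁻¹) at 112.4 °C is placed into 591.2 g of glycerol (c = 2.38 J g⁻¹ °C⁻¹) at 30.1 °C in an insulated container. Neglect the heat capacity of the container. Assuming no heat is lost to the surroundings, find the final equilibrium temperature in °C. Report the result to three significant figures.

Heat lost by granite = heat gained by glycerol.
(105.4)(0.809)(112.4 − T) = (591.2)(2.38)(T − 30.1)
85.2686 (112.4 − T) = 1407.056 (T − 30.1)
9584.2 − 85.2686 T = 1407.056 T − 42352
51936.2 = 1492.3246 T
T = 34.80 °C

T_f = 34.8 °C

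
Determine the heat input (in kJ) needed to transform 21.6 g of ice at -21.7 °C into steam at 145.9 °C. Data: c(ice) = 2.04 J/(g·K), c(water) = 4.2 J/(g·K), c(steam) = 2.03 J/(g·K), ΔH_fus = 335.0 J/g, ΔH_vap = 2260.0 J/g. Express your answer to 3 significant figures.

q = 68.1 kJ

q1 (heat ice -21.7→0.0 °C): 21.6 × 2.04 × 21.7 = 956 J
q2 (melt at 0 °C): 21.6 × 335.0 = 7236 J
q3 (heat water 0.0→100.0 °C): 21.6 × 4.2 × 100.0 = 9072 J
q4 (vaporize at 100 °C): 21.6 × 2260.0 = 48816 J
q5 (heat steam 100.0→145.9 °C): 21.6 × 2.03 × 45.9 = 2013 J
Total: 956 + 7236 + 9072 + 48816 + 2013 = 68093 J = 68.1 kJ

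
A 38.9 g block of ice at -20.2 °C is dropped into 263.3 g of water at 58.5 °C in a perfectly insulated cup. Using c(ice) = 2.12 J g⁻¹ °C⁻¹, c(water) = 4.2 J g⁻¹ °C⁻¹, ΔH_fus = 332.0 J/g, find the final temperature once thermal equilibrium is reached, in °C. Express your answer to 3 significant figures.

Heat to bring ice to 0 °C and melt it: q₁ = 38.9×2.12×20.2 + 38.9×332.0 = 14581 J
Heat the water can supply cooling to 0 °C: 263.3×4.2×58.5 = 64692.8 J > q₁, so all ice melts.
Energy balance: 263.3×4.2×(58.5 − T) = 14581 + 38.9×4.2×(T − 0)
1105.86(58.5 − T) = 14581 + 163.38 T
64692.8 − 14581 = 1269.24 T
T = 50111.8 / 1269.24 = 39.48 °C

T_f = 39.5 °C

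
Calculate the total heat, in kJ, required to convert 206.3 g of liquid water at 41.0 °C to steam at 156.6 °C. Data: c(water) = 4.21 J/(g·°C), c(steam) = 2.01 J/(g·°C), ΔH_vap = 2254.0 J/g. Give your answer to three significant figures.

q = 540 kJ

q1 (heat water 41.0→100.0 °C): 206.3 × 4.21 × 59.0 = 51243 J
q2 (vaporize at 100 °C): 206.3 × 2254.0 = 465000 J
q3 (heat steam 100.0→156.6 °C): 206.3 × 2.01 × 56.6 = 23470 J
Total: 51243 + 465000 + 23470 = 539713 J = 540 kJ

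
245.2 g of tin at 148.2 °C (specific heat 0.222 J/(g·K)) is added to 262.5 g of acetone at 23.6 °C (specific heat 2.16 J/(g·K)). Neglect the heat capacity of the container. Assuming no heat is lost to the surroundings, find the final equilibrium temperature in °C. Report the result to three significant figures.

Heat lost by tin = heat gained by acetone.
(245.2)(0.222)(148.2 − T) = (262.5)(2.16)(T − 23.6)
54.4344 (148.2 − T) = 567 (T − 23.6)
8067.2 − 54.4344 T = 567 T − 13381
21448.2 = 621.4344 T
T = 34.51 °C

T_f = 34.5 °C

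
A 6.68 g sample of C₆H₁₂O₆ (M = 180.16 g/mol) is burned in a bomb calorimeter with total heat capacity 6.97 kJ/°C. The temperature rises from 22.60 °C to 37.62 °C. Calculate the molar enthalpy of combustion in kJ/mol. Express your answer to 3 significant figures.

ΔH = -2820 kJ/mol

ΔT = 37.62 − 22.60 = 15.02 °C
q_cal = C_cal × ΔT = 6.97 × 15.02 = 104.6894 kJ
n = 6.68 / 180.16 = 0.03708 mol
q_rxn = −q_cal = -104.6894 kJ
ΔH = -104.6894 / 0.03708 = -2823 kJ/mol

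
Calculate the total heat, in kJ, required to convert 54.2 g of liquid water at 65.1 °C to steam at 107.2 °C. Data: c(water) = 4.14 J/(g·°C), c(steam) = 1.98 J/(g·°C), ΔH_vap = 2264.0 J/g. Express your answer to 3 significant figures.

q1 (heat water 65.1→100.0 °C): 54.2 × 4.14 × 34.9 = 7831 J
q2 (vaporize at 100 °C): 54.2 × 2264.0 = 122709 J
q3 (heat steam 100.0→107.2 °C): 54.2 × 1.98 × 7.2 = 773 J
Total: 7831 + 122709 + 773 = 131313 J = 131 kJ

q = 131 kJ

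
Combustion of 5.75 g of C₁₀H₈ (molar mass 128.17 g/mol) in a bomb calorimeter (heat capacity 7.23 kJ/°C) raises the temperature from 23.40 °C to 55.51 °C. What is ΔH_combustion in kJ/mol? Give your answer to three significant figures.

ΔT = 55.51 − 23.40 = 32.11 °C
q_cal = C_cal × ΔT = 7.23 × 32.11 = 232.1553 kJ
n = 5.75 / 128.17 = 0.044862 mol
q_rxn = −q_cal = -232.1553 kJ
ΔH = -232.1553 / 0.044862 = -5174.9 kJ/mol

ΔH = -5170 kJ/mol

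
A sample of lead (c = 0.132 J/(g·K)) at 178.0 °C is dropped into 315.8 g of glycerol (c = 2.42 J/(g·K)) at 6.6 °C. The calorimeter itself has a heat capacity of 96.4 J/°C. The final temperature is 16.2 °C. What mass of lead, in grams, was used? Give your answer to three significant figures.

m = 387 g

q_gained = (315.8 × 2.42 + 96.4) × (16.2 − 6.6) = 8262 J
q_lost = m × 0.132 × (178.0 − 16.2) = 21.3576 m
m = 8262 / 21.3576 = 387 g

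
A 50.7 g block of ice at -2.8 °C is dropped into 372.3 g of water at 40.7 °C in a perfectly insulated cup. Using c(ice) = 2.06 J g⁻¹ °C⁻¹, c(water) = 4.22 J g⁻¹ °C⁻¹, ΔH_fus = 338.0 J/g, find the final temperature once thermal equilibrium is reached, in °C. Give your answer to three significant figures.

T_f = 26.1 °C

Heat to bring ice to 0 °C and melt it: q₁ = 50.7×2.06×2.8 + 50.7×338.0 = 17429 J
Heat the water can supply cooling to 0 °C: 372.3×4.22×40.7 = 63944.0 J > q₁, so all ice melts.
Energy balance: 372.3×4.22×(40.7 − T) = 17429 + 50.7×4.22×(T − 0)
1571.106(40.7 − T) = 17429 + 213.954 T
63944.0 − 17429 = 1785.060 T
T = 46515.0 / 1785.060 = 26.06 °C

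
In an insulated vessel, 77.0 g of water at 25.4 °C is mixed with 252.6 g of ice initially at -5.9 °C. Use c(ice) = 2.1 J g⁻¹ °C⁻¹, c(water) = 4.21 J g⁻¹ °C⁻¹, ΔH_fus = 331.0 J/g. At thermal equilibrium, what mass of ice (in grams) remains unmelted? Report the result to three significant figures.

Heat to warm all ice to 0 °C: 252.6×2.1×5.9 = 3129.7 J
Heat released by water cooling to 0 °C: 77.0×4.21×25.4 = 8233.9 J
8233.9 J < 3129.7 + 252.6×331.0 = 86740.3 J, so not all ice melts; final T = 0 °C.
Heat left for melting: 8233.9 − 3129.7 = 5104.2 J
Mass melted = 5104.2 / 331.0 = 15.42 g
Ice remaining = 252.6 − 15.42 = 237.18 g

m_ice remaining = 237 g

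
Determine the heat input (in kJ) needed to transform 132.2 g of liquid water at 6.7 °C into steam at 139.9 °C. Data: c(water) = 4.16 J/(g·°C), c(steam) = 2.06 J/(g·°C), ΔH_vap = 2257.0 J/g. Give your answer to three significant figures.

q = 361 kJ

q1 (heat water 6.7→100.0 °C): 132.2 × 4.16 × 93.3 = 51311 J
q2 (vaporize at 100 °C): 132.2 × 2257.0 = 298375 J
q3 (heat steam 100.0→139.9 °C): 132.2 × 2.06 × 39.9 = 10866 J
Total: 51311 + 298375 + 10866 = 360552 J = 361 kJ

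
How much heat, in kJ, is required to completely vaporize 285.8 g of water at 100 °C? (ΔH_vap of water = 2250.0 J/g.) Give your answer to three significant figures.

q = m × ΔH_vap = 285.8 × 2250.0 = 643100 J = 643 kJ

q = 643 kJ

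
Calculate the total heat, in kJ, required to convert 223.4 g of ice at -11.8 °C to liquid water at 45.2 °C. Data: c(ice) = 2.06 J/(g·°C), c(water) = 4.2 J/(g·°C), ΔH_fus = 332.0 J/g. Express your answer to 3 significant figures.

q = 122 kJ

q1 (heat ice -11.8→0.0 °C): 223.4 × 2.06 × 11.8 = 5430 J
q2 (melt at 0 °C): 223.4 × 332.0 = 74169 J
q3 (heat water 0.0→45.2 °C): 223.4 × 4.2 × 45.2 = 42410 J
Total: 5430 + 74169 + 42410 = 122009 J = 122 kJ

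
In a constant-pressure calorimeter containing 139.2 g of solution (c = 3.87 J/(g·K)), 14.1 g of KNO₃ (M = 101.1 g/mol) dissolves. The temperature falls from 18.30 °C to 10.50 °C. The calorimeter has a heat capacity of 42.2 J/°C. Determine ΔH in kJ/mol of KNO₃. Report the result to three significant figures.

|ΔT| = |10.50 − 18.30| = 7.80 °C
|q_surr| = (139.2 × 3.87 + 42.2) × 7.80 = 580.904 × 7.80 = 4531 J
n(KNO₃) = 14.1 / 101.1 = 0.1395 mol
Temperature fell, so q_rxn = +|q_surr| = 4.531 kJ
ΔH = q_rxn / n = 32.48 kJ/mol

ΔH = 32.5 kJ/mol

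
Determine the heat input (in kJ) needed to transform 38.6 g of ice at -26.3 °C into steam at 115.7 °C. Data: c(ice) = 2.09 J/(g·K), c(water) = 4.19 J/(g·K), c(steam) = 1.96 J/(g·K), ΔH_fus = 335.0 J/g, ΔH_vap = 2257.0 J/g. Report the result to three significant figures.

q1 (heat ice -26.3→0.0 °C): 38.6 × 2.09 × 26.3 = 2122 J
q2 (melt at 0 °C): 38.6 × 335.0 = 12931 J
q3 (heat water 0.0→100.0 °C): 38.6 × 4.19 × 100.0 = 16173 J
q4 (vaporize at 100 °C): 38.6 × 2257.0 = 87120 J
q5 (heat steam 100.0→115.7 °C): 38.6 × 1.96 × 15.7 = 1188 J
Total: 2122 + 12931 + 16173 + 87120 + 1188 = 119534 J = 120 kJ

q = 120 kJ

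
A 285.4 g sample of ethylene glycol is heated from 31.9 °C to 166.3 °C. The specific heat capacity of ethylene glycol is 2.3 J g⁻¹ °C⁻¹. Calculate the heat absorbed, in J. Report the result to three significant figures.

q = 88200 J

q = m c ΔT = 285.4 × 2.3 × (166.3 − 31.9)
q = 285.4 × 2.3 × 134.4 = 88220 J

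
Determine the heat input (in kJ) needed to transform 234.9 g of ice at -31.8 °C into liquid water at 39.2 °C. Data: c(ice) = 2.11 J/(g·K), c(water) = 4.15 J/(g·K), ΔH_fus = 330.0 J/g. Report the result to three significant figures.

q = 131 kJ

q1 (heat ice -31.8→0.0 °C): 234.9 × 2.11 × 31.8 = 15761 J
q2 (melt at 0 °C): 234.9 × 330.0 = 77517 J
q3 (heat water 0.0→39.2 °C): 234.9 × 4.15 × 39.2 = 38214 J
Total: 15761 + 77517 + 38214 = 131492 J = 131 kJ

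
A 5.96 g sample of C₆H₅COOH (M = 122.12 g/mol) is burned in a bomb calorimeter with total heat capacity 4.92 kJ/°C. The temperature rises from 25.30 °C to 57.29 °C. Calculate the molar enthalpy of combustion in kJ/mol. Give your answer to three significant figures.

ΔH = -3220 kJ/mol

ΔT = 57.29 − 25.30 = 31.99 °C
q_cal = C_cal × ΔT = 4.92 × 31.99 = 157.3908 kJ
n = 5.96 / 122.12 = 0.048804 mol
q_rxn = −q_cal = -157.3908 kJ
ΔH = -157.3908 / 0.048804 = -3224.96 kJ/mol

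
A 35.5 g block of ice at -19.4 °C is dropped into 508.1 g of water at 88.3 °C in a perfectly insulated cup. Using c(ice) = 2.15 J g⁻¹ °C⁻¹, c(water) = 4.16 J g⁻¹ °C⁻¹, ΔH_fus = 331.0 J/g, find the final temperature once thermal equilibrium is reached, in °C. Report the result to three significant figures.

Heat to bring ice to 0 °C and melt it: q₁ = 35.5×2.15×19.4 + 35.5×331.0 = 13231 J
Heat the water can supply cooling to 0 °C: 508.1×4.16×88.3 = 186639 J > q₁, so all ice melts.
Energy balance: 508.1×4.16×(88.3 − T) = 13231 + 35.5×4.16×(T − 0)
2113.696(88.3 − T) = 13231 + 147.68 T
186639 − 13231 = 2261.376 T
T = 173408 / 2261.376 = 76.68 °C

T_f = 76.7 °C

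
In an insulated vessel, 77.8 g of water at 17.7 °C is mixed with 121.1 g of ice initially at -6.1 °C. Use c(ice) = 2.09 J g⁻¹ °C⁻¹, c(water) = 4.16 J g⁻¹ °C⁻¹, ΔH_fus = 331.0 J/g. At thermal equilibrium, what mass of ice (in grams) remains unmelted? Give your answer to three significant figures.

m_ice remaining = 108 g

Heat to warm all ice to 0 °C: 121.1×2.09×6.1 = 1543.9 J
Heat released by water cooling to 0 °C: 77.8×4.16×17.7 = 5728.6 J
5728.6 J < 1543.9 + 121.1×331.0 = 41628.0 J, so not all ice melts; final T = 0 °C.
Heat left for melting: 5728.6 − 1543.9 = 4184.7 J
Mass melted = 4184.7 / 331.0 = 12.64 g
Ice remaining = 121.1 − 12.64 = 108.46 g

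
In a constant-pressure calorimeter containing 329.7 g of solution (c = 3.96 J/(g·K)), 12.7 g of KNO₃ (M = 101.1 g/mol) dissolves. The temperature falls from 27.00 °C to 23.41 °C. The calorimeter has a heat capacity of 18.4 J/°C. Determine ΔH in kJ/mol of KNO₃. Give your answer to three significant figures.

|ΔT| = |23.41 − 27.00| = 3.59 °C
|q_surr| = (329.7 × 3.96 + 18.4) × 3.59 = 1324.012 × 3.59 = 4753 J
n(KNO₃) = 12.7 / 101.1 = 0.1256 mol
Temperature fell, so q_rxn = +|q_surr| = 4.753 kJ
ΔH = q_rxn / n = 37.84 kJ/mol

ΔH = 37.8 kJ/mol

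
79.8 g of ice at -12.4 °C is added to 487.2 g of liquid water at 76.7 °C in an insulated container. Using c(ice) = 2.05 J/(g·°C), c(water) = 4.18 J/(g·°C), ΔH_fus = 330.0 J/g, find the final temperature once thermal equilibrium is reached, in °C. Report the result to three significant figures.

Heat to bring ice to 0 °C and melt it: q₁ = 79.8×2.05×12.4 + 79.8×330.0 = 28363 J
Heat the water can supply cooling to 0 °C: 487.2×4.18×76.7 = 156199 J > q₁, so all ice melts.
Energy balance: 487.2×4.18×(76.7 − T) = 28363 + 79.8×4.18×(T − 0)
2036.496(76.7 − T) = 28363 + 333.564 T
156199 − 28363 = 2370.060 T
T = 127836 / 2370.060 = 53.94 °C

T_f = 53.9 °C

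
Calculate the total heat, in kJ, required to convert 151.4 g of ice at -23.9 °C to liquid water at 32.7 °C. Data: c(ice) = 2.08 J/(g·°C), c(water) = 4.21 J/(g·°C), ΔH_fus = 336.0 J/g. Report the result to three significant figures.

q = 79.2 kJ

q1 (heat ice -23.9→0.0 °C): 151.4 × 2.08 × 23.9 = 7526 J
q2 (melt at 0 °C): 151.4 × 336.0 = 50870 J
q3 (heat water 0.0→32.7 °C): 151.4 × 4.21 × 32.7 = 20843 J
Total: 7526 + 50870 + 20843 = 79239 J = 79.2 kJ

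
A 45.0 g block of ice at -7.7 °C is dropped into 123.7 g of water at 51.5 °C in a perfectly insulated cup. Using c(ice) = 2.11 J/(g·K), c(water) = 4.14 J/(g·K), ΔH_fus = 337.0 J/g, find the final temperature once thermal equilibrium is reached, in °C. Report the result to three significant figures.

T_f = 15.0 °C

Heat to bring ice to 0 °C and melt it: q₁ = 45.0×2.11×7.7 + 45.0×337.0 = 15896 J
Heat the water can supply cooling to 0 °C: 123.7×4.14×51.5 = 26374.1 J > q₁, so all ice melts.
Energy balance: 123.7×4.14×(51.5 − T) = 15896 + 45.0×4.14×(T − 0)
512.118(51.5 − T) = 15896 + 186.3 T
26374.1 − 15896 = 698.418 T
T = 10478.1 / 698.418 = 15.00 °C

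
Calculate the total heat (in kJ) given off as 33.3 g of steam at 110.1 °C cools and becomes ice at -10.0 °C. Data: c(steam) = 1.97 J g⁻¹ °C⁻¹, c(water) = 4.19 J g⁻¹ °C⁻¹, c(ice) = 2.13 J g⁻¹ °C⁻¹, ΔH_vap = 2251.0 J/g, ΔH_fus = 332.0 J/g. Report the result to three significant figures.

q = 101 kJ

q1 (cool steam 110.1→100 °C): 33.3 × 1.97 × 10.1 = 663 J
q2 (condense at 100 °C): 33.3 × 2251.0 = 74958 J
q3 (cool water 100→0 °C): 33.3 × 4.19 × 100.0 = 13953 J
q4 (freeze at 0 °C): 33.3 × 332.0 = 11056 J
q5 (cool ice 0→-10.0 °C): 33.3 × 2.13 × 10.0 = 709 J
Total: 663 + 74958 + 13953 + 11056 + 709 = 101339 J = 101 kJ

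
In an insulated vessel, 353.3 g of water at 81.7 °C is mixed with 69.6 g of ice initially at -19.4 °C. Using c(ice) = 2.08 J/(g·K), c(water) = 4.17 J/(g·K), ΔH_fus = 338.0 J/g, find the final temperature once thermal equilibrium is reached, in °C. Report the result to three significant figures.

T_f = 53.3 °C

Heat to bring ice to 0 °C and melt it: q₁ = 69.6×2.08×19.4 + 69.6×338.0 = 26333 J
Heat the water can supply cooling to 0 °C: 353.3×4.17×81.7 = 120365 J > q₁, so all ice melts.
Energy balance: 353.3×4.17×(81.7 − T) = 26333 + 69.6×4.17×(T − 0)
1473.261(81.7 − T) = 26333 + 290.232 T
120365 − 26333 = 1763.493 T
T = 94032 / 1763.493 = 53.32 °C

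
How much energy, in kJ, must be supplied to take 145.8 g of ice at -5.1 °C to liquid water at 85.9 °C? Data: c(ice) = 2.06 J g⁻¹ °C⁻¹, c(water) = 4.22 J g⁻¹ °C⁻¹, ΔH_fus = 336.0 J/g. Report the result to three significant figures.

q = 103 kJ

q1 (heat ice -5.1→0.0 °C): 145.8 × 2.06 × 5.1 = 1532 J
q2 (melt at 0 °C): 145.8 × 336.0 = 48989 J
q3 (heat water 0.0→85.9 °C): 145.8 × 4.22 × 85.9 = 52852 J
Total: 1532 + 48989 + 52852 = 103373 J = 103 kJ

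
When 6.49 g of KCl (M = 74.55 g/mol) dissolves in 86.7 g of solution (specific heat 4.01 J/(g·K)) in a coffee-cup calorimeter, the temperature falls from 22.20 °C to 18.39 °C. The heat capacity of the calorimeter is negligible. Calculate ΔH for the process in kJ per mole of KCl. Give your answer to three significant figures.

ΔH = 15.2 kJ/mol

|ΔT| = |18.39 − 22.20| = 3.81 °C
|q_surr| = (86.7 × 4.01) × 3.81 = 347.667 × 3.81 = 1325 J
n(KCl) = 6.49 / 74.55 = 0.08706 mol
Temperature fell, so q_rxn = +|q_surr| = 1.325 kJ
ΔH = q_rxn / n = 15.22 kJ/mol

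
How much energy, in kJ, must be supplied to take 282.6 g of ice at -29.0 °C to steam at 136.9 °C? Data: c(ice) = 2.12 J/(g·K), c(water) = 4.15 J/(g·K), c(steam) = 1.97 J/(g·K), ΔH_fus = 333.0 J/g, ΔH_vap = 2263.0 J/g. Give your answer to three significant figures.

q = 889 kJ

q1 (heat ice -29.0→0.0 °C): 282.6 × 2.12 × 29.0 = 17374 J
q2 (melt at 0 °C): 282.6 × 333.0 = 94106 J
q3 (heat water 0.0→100.0 °C): 282.6 × 4.15 × 100.0 = 117279 J
q4 (vaporize at 100 °C): 282.6 × 2263.0 = 639524 J
q5 (heat steam 100.0→136.9 °C): 282.6 × 1.97 × 36.9 = 20543 J
Total: 17374 + 94106 + 117279 + 639524 + 20543 = 888826 J = 889 kJ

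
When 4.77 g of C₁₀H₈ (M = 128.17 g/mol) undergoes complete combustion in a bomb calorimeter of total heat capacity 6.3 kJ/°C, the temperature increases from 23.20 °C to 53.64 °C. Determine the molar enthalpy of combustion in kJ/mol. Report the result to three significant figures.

ΔT = 53.64 − 23.20 = 30.44 °C
q_cal = C_cal × ΔT = 6.3 × 30.44 = 191.772 kJ
n = 4.77 / 128.17 = 0.03722 mol
q_rxn = −q_cal = -191.772 kJ
ΔH = -191.772 / 0.03722 = -5152 kJ/mol

ΔH = -5150 kJ/mol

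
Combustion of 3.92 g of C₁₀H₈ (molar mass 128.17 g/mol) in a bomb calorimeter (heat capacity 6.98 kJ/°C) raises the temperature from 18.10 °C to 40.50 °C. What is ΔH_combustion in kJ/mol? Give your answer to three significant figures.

ΔH = -5110 kJ/mol

ΔT = 40.50 − 18.10 = 22.40 °C
q_cal = C_cal × ΔT = 6.98 × 22.40 = 156.352 kJ
n = 3.92 / 128.17 = 0.03058 mol
q_rxn = −q_cal = -156.352 kJ
ΔH = -156.352 / 0.03058 = -5113 kJ/mol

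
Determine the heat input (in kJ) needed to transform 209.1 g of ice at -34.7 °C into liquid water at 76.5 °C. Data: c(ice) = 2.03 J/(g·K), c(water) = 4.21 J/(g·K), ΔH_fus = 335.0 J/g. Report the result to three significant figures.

q1 (heat ice -34.7→0.0 °C): 209.1 × 2.03 × 34.7 = 14729 J
q2 (melt at 0 °C): 209.1 × 335.0 = 70049 J
q3 (heat water 0.0→76.5 °C): 209.1 × 4.21 × 76.5 = 67344 J
Total: 14729 + 70049 + 67344 = 152122 J = 152 kJ

q = 152 kJ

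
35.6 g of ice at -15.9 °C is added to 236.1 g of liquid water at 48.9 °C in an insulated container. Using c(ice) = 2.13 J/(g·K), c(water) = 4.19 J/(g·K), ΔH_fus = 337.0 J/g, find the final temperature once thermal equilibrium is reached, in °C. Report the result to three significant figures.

Heat to bring ice to 0 °C and melt it: q₁ = 35.6×2.13×15.9 + 35.6×337.0 = 13203 J
Heat the water can supply cooling to 0 °C: 236.1×4.19×48.9 = 48374.8 J > q₁, so all ice melts.
Energy balance: 236.1×4.19×(48.9 − T) = 13203 + 35.6×4.19×(T − 0)
989.259(48.9 − T) = 13203 + 149.164 T
48374.8 − 13203 = 1138.423 T
T = 35171.8 / 1138.423 = 30.90 °C

T_f = 30.9 °C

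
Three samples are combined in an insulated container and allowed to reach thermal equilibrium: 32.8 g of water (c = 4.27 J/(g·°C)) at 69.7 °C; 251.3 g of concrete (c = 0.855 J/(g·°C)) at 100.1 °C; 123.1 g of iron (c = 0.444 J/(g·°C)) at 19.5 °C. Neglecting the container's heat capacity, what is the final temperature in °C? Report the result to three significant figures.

Σ mᵢcᵢ(T − Tᵢ) = 0  ⇒  T = Σ mᵢcᵢTᵢ / Σ mᵢcᵢ
Σ mᵢcᵢ = 32.8×4.27 + 251.3×0.855 + 123.1×0.444 = 409.5739
Σ mᵢcᵢTᵢ = 140.056×69.7 + 214.8615×100.1 + 54.6564×19.5 = 32335
T = 32335 / 409.5739 = 78.948 °C

T_f = 78.9 °C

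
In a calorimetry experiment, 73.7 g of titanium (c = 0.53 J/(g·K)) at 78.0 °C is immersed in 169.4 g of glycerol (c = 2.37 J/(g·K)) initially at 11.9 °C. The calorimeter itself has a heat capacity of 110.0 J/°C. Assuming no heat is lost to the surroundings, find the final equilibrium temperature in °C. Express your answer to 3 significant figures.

Heat lost by titanium = heat gained by glycerol + calorimeter.
(73.7)(0.53)(78.0 − T) = [(169.4)(2.37) + 110.0](T − 11.9)
39.061 (78.0 − T) = 511.478 (T − 11.9)
3046.8 − 39.061 T = 511.478 T − 6086.6
9133.4 = 550.539 T
T = 16.59 °C

T_f = 16.6 °C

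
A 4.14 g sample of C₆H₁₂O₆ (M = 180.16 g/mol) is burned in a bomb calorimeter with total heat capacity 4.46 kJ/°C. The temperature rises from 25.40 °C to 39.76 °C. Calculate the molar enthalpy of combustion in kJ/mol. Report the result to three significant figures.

ΔH = -2790 kJ/mol

ΔT = 39.76 − 25.40 = 14.36 °C
q_cal = C_cal × ΔT = 4.46 × 14.36 = 64.0456 kJ
n = 4.14 / 180.16 = 0.02298 mol
q_rxn = −q_cal = -64.0456 kJ
ΔH = -64.0456 / 0.02298 = -2787 kJ/mol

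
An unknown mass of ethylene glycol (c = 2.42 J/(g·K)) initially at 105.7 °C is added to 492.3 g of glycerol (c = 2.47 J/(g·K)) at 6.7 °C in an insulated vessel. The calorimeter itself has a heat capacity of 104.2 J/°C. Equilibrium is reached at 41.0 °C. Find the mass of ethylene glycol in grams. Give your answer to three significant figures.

m = 289 g

q_gained = (492.3 × 2.47 + 104.2) × (41.0 − 6.7) = 45280 J
q_lost = m × 2.42 × (105.7 − 41.0) = 156.574 m
m = 45280 / 156.574 = 289 g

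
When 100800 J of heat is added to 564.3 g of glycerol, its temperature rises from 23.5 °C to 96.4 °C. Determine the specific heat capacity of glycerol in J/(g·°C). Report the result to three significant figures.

c = 2.45 J/(g·°C)

c = q / (m ΔT) = 100800 / (564.3 × 72.9)
c = 100800 / 41137.47 = 2.45 J/(g·°C)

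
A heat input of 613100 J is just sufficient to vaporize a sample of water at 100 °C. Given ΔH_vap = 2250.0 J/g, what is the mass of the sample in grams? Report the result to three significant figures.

m = q / ΔH_vap = 613100 J / 2250.0 J/g = 272 g

m = 272 g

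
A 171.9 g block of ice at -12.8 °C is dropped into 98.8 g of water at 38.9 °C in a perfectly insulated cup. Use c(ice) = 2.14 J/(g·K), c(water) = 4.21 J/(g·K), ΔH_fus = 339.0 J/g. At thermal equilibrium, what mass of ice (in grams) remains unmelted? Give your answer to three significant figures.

Heat to warm all ice to 0 °C: 171.9×2.14×12.8 = 4708.7 J
Heat released by water cooling to 0 °C: 98.8×4.21×38.9 = 16180 J
16180 J < 4708.7 + 171.9×339.0 = 62982.8 J, so not all ice melts; final T = 0 °C.
Heat left for melting: 16180 − 4708.7 = 11471.3 J
Mass melted = 11471.3 / 339.0 = 33.84 g
Ice remaining = 171.9 − 33.84 = 138.06 g

m_ice remaining = 138 g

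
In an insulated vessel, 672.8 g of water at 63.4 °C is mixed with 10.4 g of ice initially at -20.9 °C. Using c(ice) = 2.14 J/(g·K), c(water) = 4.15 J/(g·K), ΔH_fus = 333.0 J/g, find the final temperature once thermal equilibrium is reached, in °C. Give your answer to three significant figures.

Heat to bring ice to 0 °C and melt it: q₁ = 10.4×2.14×20.9 + 10.4×333.0 = 3928.4 J
Heat the water can supply cooling to 0 °C: 672.8×4.15×63.4 = 177020 J > q₁, so all ice melts.
Energy balance: 672.8×4.15×(63.4 − T) = 3928.4 + 10.4×4.15×(T − 0)
2792.12(63.4 − T) = 3928.4 + 43.16 T
177020 − 3928.4 = 2835.28 T
T = 173091.6 / 2835.28 = 61.049 °C

T_f = 61.0 °C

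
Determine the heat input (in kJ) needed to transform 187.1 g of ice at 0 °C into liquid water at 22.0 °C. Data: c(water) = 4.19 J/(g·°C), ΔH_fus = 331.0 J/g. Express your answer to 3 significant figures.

q = 79.2 kJ

q1 (melt at 0 °C): 187.1 × 331.0 = 61930 J
q2 (heat water 0.0→22.0 °C): 187.1 × 4.19 × 22.0 = 17247 J
Total: 61930 + 17247 = 79177 J = 79.2 kJ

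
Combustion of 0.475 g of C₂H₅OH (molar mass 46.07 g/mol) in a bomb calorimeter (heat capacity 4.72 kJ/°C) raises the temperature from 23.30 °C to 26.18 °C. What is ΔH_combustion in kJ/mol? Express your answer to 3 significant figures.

ΔH = -1320 kJ/mol

ΔT = 26.18 − 23.30 = 2.88 °C
q_cal = C_cal × ΔT = 4.72 × 2.88 = 13.5936 kJ
n = 0.475 / 46.07 = 0.01031 mol
q_rxn = −q_cal = -13.5936 kJ
ΔH = -13.5936 / 0.01031 = -1318 kJ/mol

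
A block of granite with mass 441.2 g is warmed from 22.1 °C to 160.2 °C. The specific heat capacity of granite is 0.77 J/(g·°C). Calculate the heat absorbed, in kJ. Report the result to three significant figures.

q = m c ΔT = 441.2 × 0.77 × (160.2 − 22.1)
q = 441.2 × 0.77 × 138.1 = 46920 J = 46.9 kJ

q = 46.9 kJ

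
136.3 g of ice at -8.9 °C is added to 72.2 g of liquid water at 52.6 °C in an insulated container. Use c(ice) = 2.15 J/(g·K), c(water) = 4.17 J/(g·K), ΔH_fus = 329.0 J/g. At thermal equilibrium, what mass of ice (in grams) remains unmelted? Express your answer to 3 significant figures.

m_ice remaining = 96.1 g

Heat to warm all ice to 0 °C: 136.3×2.15×8.9 = 2608.1 J
Heat released by water cooling to 0 °C: 72.2×4.17×52.6 = 15836 J
15836 J < 2608.1 + 136.3×329.0 = 47450.8 J, so not all ice melts; final T = 0 °C.
Heat left for melting: 15836 − 2608.1 = 13227.9 J
Mass melted = 13227.9 / 329.0 = 40.21 g
Ice remaining = 136.3 − 40.21 = 96.09 g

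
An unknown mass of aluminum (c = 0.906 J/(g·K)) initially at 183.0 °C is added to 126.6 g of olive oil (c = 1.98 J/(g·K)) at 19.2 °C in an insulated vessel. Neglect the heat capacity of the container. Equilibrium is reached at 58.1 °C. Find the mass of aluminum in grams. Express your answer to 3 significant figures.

m = 86.2 g

q_gained = (126.6 × 1.98) × (58.1 − 19.2) = 9751 J
q_lost = m × 0.906 × (183.0 − 58.1) = 113.1594 m
m = 9751 / 113.1594 = 86.2 g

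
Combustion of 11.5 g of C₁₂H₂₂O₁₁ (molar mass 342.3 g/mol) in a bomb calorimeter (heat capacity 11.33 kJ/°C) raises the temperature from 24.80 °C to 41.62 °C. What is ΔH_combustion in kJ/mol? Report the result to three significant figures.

ΔT = 41.62 − 24.80 = 16.82 °C
q_cal = C_cal × ΔT = 11.33 × 16.82 = 190.5706 kJ
n = 11.5 / 342.3 = 0.03360 mol
q_rxn = −q_cal = -190.5706 kJ
ΔH = -190.5706 / 0.03360 = -5672 kJ/mol

ΔH = -5670 kJ/mol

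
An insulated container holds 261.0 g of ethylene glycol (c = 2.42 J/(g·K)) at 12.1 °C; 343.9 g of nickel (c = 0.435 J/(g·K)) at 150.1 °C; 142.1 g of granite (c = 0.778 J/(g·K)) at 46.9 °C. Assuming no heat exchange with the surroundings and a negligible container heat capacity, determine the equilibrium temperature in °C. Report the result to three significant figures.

Σ mᵢcᵢ(T − Tᵢ) = 0  ⇒  T = Σ mᵢcᵢTᵢ / Σ mᵢcᵢ
Σ mᵢcᵢ = 261.0×2.42 + 343.9×0.435 + 142.1×0.778 = 891.7703
Σ mᵢcᵢTᵢ = 631.62×12.1 + 149.5965×150.1 + 110.5538×46.9 = 35282
T = 35282 / 891.7703 = 39.56 °C

T_f = 39.6 °C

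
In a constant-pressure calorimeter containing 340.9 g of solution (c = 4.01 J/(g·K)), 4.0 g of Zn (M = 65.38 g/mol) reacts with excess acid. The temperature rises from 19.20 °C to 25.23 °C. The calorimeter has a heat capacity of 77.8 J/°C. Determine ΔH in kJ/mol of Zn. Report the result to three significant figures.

ΔH = -142 kJ/mol

|ΔT| = |25.23 − 19.20| = 6.03 °C
|q_surr| = (340.9 × 4.01 + 77.8) × 6.03 = 1444.809 × 6.03 = 8712 J
n(Zn) = 4.0 / 65.38 = 0.06118 mol
Temperature rose, so q_rxn = −|q_surr| = -8.712 kJ
ΔH = q_rxn / n = -142.4 kJ/mol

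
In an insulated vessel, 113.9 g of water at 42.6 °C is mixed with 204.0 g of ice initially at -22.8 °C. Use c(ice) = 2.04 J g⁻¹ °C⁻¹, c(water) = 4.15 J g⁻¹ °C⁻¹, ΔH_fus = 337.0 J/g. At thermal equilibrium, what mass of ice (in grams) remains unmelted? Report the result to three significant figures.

m_ice remaining = 172 g

Heat to warm all ice to 0 °C: 204.0×2.04×22.8 = 9488.4 J
Heat released by water cooling to 0 °C: 113.9×4.15×42.6 = 20136 J
20136 J < 9488.4 + 204.0×337.0 = 78236.4 J, so not all ice melts; final T = 0 °C.
Heat left for melting: 20136 − 9488.4 = 10647.6 J
Mass melted = 10647.6 / 337.0 = 31.60 g
Ice remaining = 204.0 − 31.60 = 172.40 g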